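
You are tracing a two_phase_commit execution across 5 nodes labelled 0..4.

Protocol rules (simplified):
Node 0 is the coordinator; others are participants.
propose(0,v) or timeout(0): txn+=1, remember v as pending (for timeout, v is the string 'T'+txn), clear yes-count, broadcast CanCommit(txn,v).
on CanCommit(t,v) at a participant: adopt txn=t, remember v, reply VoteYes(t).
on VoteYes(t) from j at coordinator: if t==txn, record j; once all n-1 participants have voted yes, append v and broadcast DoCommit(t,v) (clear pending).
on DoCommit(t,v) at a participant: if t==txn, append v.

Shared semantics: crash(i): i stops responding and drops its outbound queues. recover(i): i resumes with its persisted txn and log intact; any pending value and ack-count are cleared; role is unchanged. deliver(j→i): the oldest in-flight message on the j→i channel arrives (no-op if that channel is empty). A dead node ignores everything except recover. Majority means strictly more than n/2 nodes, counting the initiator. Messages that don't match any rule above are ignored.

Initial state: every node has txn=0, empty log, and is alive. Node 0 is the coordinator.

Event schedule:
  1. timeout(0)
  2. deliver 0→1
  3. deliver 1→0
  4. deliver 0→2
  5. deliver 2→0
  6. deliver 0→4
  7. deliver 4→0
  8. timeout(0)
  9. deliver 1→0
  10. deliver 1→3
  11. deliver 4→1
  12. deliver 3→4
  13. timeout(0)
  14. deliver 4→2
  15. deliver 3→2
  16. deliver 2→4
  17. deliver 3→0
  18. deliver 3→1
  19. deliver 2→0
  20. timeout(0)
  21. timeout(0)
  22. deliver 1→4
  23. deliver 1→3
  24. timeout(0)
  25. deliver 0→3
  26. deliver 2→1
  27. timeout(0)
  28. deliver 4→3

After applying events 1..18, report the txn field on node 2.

1

[1] timeout(0) → N0(coor t1 [-])
[2] deliver 0→1 → N1(part t1 [-])
[3] deliver 1→0 → ∅
[4] deliver 0→2 → N2(part t1 [-])
[5] deliver 2→0 → ∅
[6] deliver 0→4 → N4(part t1 [-])
[7] deliver 4→0 → ∅
[8] timeout(0) → N0(coor t2 [-])
[9] deliver 1→0 → ∅
[10] deliver 1→3 → ∅
[11] deliver 4→1 → ∅
[12] deliver 3→4 → ∅
[13] timeout(0) → N0(coor t3 [-])
[14] deliver 4→2 → ∅
[15] deliver 3→2 → ∅
[16] deliver 2→4 → ∅
[17] deliver 3→0 → ∅
[18] deliver 3→1 → ∅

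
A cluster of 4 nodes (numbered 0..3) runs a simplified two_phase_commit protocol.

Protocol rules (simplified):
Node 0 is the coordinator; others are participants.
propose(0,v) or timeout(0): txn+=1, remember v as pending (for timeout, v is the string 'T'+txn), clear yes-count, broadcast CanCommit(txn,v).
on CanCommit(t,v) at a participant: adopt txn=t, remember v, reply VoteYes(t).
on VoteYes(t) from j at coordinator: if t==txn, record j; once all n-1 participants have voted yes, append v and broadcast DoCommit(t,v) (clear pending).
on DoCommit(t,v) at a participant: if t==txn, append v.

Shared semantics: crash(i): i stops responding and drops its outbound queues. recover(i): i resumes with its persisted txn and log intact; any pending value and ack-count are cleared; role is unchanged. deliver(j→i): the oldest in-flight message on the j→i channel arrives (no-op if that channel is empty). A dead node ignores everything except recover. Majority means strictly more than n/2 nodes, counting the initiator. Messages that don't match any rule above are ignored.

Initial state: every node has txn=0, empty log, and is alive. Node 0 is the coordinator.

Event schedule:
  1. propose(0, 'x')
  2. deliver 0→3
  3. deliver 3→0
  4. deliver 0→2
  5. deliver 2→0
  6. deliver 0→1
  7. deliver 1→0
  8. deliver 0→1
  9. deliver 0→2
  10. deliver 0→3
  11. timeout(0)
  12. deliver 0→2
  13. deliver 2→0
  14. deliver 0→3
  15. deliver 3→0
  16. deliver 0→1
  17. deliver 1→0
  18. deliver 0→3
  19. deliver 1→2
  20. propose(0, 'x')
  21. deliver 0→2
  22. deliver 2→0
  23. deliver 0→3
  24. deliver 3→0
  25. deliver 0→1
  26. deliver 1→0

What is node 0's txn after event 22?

[1] propose(0,'x') → N0(coor t1 [-])
[2] deliver 0→3 → N3(part t1 [-])
[3] deliver 3→0 → ∅
[4] deliver 0→2 → N2(part t1 [-])
[5] deliver 2→0 → ∅
[6] deliver 0→1 → N1(part t1 [-])
[7] deliver 1→0 → N0(coor t1 [x])
[8] deliver 0→1 → N1(part t1 [x])
[9] deliver 0→2 → N2(part t1 [x])
[10] deliver 0→3 → N3(part t1 [x])
[11] timeout(0) → N0(coor t2 [x])
[12] deliver 0→2 → N2(part t2 [x])
[13] deliver 2→0 → ∅
[14] deliver 0→3 → N3(part t2 [x])
[15] deliver 3→0 → ∅
[16] deliver 0→1 → N1(part t2 [x])
[17] deliver 1→0 → N0(coor t2 [x,T2])
[18] deliver 0→3 → N3(part t2 [x,T2])
[19] deliver 1→2 → ∅
[20] propose(0,'x') → N0(coor t3 [x,T2])
[21] deliver 0→2 → N2(part t2 [x,T2])
[22] deliver 2→0 → ∅

3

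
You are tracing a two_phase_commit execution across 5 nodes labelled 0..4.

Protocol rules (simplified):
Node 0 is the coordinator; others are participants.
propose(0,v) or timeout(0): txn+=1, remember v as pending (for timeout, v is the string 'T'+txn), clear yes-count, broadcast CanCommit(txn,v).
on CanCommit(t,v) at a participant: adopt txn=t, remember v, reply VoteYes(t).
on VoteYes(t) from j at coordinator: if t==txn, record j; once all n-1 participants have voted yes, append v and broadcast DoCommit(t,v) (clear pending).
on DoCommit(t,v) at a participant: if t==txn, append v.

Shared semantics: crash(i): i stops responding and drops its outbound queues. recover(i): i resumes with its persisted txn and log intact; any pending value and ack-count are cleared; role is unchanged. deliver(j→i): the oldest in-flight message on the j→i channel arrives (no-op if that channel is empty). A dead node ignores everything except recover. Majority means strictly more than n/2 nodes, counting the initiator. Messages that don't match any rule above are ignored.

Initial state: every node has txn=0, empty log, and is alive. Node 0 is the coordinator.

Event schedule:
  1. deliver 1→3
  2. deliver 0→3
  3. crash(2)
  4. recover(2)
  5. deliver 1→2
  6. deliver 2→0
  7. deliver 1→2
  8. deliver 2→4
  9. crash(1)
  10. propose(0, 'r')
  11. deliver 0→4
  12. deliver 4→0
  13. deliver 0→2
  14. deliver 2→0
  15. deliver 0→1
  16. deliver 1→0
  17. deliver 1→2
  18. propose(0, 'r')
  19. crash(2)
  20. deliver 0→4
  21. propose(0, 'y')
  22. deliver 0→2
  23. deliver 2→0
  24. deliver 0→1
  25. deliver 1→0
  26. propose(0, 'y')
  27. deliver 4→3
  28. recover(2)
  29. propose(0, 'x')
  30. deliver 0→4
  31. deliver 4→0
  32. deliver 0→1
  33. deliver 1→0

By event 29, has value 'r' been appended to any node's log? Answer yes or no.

no

1. deliver 1→3:  nop
2. deliver 0→3:  nop
3. crash(2):  <2:✗part t0 ->
4. recover(2):  <2:part t0 ->
5. deliver 1→2:  nop
6. deliver 2→0:  nop
7. deliver 1→2:  nop
8. deliver 2→4:  nop
9. crash(1):  <1:✗part t0 ->
10. propose(0,'r'):  <0:coor t1 ->
11. deliver 0→4:  <4:part t1 ->
12. deliver 4→0:  nop
13. deliver 0→2:  <2:part t1 ->
14. deliver 2→0:  nop
15. deliver 0→1:  nop
16. deliver 1→0:  nop
17. deliver 1→2:  nop
18. propose(0,'r'):  <0:coor t2 ->
19. crash(2):  <2:✗part t1 ->
20. deliver 0→4:  <4:part t2 ->
21. propose(0,'y'):  <0:coor t3 ->
22. deliver 0→2:  nop
23. deliver 2→0:  nop
24. deliver 0→1:  nop
25. deliver 1→0:  nop
26. propose(0,'y'):  <0:coor t4 ->
27. deliver 4→3:  nop
28. recover(2):  <2:part t1 ->
29. propose(0,'x'):  <0:coor t5 ->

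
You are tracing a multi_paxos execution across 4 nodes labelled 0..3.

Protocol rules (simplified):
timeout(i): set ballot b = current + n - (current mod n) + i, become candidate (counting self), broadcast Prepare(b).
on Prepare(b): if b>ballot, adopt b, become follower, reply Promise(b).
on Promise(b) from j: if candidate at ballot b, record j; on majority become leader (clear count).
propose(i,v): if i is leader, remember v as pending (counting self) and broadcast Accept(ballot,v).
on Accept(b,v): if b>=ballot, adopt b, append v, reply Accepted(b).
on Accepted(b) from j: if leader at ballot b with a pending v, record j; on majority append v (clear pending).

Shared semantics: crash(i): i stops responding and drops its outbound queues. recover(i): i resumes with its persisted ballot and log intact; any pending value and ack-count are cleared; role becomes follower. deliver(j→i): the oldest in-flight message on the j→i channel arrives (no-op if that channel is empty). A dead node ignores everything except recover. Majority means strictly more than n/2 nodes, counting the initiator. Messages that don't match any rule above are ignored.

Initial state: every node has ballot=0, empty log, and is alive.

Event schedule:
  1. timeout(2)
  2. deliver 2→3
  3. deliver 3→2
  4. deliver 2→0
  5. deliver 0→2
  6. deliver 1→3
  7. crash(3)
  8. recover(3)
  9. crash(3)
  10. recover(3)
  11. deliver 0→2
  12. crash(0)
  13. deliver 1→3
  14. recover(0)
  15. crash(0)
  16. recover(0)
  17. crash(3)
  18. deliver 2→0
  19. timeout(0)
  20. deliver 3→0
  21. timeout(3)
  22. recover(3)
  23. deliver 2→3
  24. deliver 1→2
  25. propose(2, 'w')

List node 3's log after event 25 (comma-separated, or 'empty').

empty

step 1 timeout(2): 2={cand,b=6,log=-}
step 2 deliver 2→3: 3={foll,b=6,log=-}
step 3 deliver 3→2: —
step 4 deliver 2→0: 0={foll,b=6,log=-}
step 5 deliver 0→2: 2={lead,b=6,log=-}
step 6 deliver 1→3: —
step 7 crash(3): 3={✗foll,b=6,log=-}
step 8 recover(3): 3={foll,b=6,log=-}
step 9 crash(3): 3={✗foll,b=6,log=-}
step 10 recover(3): 3={foll,b=6,log=-}
step 11 deliver 0→2: —
step 12 crash(0): 0={✗foll,b=6,log=-}
step 13 deliver 1→3: —
step 14 recover(0): 0={foll,b=6,log=-}
step 15 crash(0): 0={✗foll,b=6,log=-}
step 16 recover(0): 0={foll,b=6,log=-}
step 17 crash(3): 3={✗foll,b=6,log=-}
step 18 deliver 2→0: —
step 19 timeout(0): 0={cand,b=8,log=-}
step 20 deliver 3→0: —
step 21 timeout(3): —
step 22 recover(3): 3={foll,b=6,log=-}
step 23 deliver 2→3: —
step 24 deliver 1→2: —
step 25 propose(2,'w'): —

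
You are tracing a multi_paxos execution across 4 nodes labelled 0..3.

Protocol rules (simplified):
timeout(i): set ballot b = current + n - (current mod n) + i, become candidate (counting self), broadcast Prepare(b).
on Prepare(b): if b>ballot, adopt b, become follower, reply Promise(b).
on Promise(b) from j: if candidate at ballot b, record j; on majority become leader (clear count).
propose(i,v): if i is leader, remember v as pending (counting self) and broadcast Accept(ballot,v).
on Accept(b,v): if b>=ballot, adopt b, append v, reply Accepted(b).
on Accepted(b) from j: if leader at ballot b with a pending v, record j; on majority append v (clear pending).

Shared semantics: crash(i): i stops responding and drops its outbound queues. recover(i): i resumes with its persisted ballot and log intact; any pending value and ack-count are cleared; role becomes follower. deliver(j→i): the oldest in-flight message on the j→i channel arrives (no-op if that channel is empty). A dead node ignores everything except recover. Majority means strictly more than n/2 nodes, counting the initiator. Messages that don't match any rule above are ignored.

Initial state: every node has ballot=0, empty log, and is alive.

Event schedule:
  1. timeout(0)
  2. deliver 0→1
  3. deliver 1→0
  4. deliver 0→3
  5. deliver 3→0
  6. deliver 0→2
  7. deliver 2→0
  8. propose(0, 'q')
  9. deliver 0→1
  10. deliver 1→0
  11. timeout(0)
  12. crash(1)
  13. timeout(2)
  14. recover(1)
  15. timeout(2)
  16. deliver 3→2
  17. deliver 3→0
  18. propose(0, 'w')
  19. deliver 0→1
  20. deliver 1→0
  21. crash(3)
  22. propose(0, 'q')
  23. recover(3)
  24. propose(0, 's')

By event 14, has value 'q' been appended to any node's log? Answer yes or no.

yes

e1 timeout(0): 0[cand,b=4,-]
e2 deliver 0→1: 1[foll,b=4,-]
e3 deliver 1→0: ·
e4 deliver 0→3: 3[foll,b=4,-]
e5 deliver 3→0: 0[lead,b=4,-]
e6 deliver 0→2: 2[foll,b=4,-]
e7 deliver 2→0: ·
e8 propose(0,'q'): ·
e9 deliver 0→1: 1[foll,b=4,q]
e10 deliver 1→0: ·
e11 timeout(0): 0[cand,b=8,-]
e12 crash(1): 1[✗foll,b=4,q]
e13 timeout(2): 2[cand,b=10,-]
e14 recover(1): 1[foll,b=4,q]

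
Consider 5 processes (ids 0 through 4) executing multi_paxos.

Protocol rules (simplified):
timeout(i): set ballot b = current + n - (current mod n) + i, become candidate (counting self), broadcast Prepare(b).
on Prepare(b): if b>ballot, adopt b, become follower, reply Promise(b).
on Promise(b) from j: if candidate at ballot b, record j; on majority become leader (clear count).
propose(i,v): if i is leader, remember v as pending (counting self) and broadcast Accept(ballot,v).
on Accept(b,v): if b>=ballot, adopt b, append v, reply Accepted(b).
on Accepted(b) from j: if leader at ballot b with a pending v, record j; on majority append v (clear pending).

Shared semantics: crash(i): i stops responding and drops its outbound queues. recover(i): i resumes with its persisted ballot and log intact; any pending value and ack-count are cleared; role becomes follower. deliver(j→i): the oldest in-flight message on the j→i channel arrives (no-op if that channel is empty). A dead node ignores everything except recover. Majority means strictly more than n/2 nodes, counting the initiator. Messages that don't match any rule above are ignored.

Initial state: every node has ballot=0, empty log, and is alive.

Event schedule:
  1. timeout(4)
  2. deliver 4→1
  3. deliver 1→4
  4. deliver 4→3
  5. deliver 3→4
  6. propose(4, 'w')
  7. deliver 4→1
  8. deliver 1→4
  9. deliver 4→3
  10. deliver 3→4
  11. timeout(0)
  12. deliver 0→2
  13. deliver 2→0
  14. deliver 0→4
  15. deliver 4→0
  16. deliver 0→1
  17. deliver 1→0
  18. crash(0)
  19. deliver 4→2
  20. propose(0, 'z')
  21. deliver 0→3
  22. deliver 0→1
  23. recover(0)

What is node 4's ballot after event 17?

e1 timeout(4): 4[cand,b=9,-]
e2 deliver 4→1: 1[foll,b=9,-]
e3 deliver 1→4: ·
e4 deliver 4→3: 3[foll,b=9,-]
e5 deliver 3→4: 4[lead,b=9,-]
e6 propose(4,'w'): ·
e7 deliver 4→1: 1[foll,b=9,w]
e8 deliver 1→4: ·
e9 deliver 4→3: 3[foll,b=9,w]
e10 deliver 3→4: 4[lead,b=9,w]
e11 timeout(0): 0[cand,b=5,-]
e12 deliver 0→2: 2[foll,b=5,-]
e13 deliver 2→0: ·
e14 deliver 0→4: ·
e15 deliver 4→0: 0[foll,b=9,-]
e16 deliver 0→1: ·
e17 deliver 1→0: ·

9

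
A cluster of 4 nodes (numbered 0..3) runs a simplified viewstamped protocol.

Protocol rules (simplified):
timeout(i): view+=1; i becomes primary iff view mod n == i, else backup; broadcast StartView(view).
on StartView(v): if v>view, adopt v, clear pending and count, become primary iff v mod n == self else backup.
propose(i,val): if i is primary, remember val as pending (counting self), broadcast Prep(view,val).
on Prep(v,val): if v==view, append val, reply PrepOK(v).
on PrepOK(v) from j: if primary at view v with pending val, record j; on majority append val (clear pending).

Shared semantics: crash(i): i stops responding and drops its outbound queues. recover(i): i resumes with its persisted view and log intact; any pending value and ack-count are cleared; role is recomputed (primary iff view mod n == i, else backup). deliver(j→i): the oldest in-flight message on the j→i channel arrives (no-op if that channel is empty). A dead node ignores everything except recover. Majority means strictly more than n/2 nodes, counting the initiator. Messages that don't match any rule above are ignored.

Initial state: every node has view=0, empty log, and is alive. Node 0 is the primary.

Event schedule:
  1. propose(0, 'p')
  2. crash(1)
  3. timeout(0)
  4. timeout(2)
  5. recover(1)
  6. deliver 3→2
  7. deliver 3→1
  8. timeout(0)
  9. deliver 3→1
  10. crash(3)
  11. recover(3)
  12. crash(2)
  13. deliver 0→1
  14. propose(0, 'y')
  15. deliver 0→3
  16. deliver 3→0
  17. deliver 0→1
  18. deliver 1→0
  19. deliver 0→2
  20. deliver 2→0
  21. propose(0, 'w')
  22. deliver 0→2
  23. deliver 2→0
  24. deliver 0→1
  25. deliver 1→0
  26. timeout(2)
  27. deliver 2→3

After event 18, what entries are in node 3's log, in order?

[1] propose(0,'p') → ∅
[2] crash(1) → N1(✗back v0 [-])
[3] timeout(0) → N0(back v1 [-])
[4] timeout(2) → N2(back v1 [-])
[5] recover(1) → N1(back v0 [-])
[6] deliver 3→2 → ∅
[7] deliver 3→1 → ∅
[8] timeout(0) → N0(back v2 [-])
[9] deliver 3→1 → ∅
[10] crash(3) → N3(✗back v0 [-])
[11] recover(3) → N3(back v0 [-])
[12] crash(2) → N2(✗back v1 [-])
[13] deliver 0→1 → N1(back v0 [p])
[14] propose(0,'y') → ∅
[15] deliver 0→3 → N3(back v0 [p])
[16] deliver 3→0 → ∅
[17] deliver 0→1 → N1(prim v1 [p])
[18] deliver 1→0 → ∅

p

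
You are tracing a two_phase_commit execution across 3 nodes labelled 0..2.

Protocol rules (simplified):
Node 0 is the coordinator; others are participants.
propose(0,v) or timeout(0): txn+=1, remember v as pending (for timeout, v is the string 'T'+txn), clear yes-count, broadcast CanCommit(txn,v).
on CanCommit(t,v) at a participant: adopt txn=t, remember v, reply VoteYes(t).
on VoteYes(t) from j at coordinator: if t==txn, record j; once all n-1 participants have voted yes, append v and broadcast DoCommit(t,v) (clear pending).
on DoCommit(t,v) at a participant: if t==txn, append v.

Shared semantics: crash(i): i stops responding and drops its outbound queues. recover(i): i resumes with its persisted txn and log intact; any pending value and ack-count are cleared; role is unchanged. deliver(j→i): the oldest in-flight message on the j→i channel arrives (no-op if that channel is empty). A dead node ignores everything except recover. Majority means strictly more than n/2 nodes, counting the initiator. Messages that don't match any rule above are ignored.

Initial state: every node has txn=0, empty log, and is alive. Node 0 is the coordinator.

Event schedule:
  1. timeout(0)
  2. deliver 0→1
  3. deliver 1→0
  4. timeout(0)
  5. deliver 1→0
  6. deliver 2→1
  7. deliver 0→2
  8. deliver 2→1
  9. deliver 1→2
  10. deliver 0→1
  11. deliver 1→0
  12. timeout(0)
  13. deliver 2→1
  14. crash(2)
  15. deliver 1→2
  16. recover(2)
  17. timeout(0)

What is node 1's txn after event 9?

1. timeout(0):  <0:coor t1 ->
2. deliver 0→1:  <1:part t1 ->
3. deliver 1→0:  nop
4. timeout(0):  <0:coor t2 ->
5. deliver 1→0:  nop
6. deliver 2→1:  nop
7. deliver 0→2:  <2:part t1 ->
8. deliver 2→1:  nop
9. deliver 1→2:  nop

1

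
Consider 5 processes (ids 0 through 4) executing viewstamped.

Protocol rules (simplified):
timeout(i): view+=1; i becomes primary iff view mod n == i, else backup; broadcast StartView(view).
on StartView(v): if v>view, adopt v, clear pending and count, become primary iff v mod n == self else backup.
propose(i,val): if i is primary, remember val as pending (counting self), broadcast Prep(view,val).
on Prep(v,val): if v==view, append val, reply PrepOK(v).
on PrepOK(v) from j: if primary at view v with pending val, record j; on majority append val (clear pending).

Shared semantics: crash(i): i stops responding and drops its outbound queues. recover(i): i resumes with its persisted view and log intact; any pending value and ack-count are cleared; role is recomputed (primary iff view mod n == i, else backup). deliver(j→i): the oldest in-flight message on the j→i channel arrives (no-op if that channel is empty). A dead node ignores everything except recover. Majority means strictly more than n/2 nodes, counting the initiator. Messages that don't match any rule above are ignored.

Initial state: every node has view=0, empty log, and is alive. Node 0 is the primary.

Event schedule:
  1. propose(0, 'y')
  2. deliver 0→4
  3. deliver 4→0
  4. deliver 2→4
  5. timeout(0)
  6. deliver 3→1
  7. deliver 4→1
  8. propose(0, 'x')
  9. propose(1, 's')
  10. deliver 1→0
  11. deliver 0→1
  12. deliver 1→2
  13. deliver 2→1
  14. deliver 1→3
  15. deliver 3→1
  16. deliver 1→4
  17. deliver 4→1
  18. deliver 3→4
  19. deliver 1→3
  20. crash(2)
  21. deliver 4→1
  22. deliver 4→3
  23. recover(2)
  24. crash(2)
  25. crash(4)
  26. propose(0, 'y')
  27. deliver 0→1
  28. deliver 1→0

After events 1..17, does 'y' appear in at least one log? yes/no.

1. propose(0,'y'):  nop
2. deliver 0→4:  <4:back v0 y>
3. deliver 4→0:  nop
4. deliver 2→4:  nop
5. timeout(0):  <0:back v1 ->
6. deliver 3→1:  nop
7. deliver 4→1:  nop
8. propose(0,'x'):  nop
9. propose(1,'s'):  nop
10. deliver 1→0:  nop
11. deliver 0→1:  <1:back v0 y>
12. deliver 1→2:  nop
13. deliver 2→1:  nop
14. deliver 1→3:  nop
15. deliver 3→1:  nop
16. deliver 1→4:  nop
17. deliver 4→1:  nop

yes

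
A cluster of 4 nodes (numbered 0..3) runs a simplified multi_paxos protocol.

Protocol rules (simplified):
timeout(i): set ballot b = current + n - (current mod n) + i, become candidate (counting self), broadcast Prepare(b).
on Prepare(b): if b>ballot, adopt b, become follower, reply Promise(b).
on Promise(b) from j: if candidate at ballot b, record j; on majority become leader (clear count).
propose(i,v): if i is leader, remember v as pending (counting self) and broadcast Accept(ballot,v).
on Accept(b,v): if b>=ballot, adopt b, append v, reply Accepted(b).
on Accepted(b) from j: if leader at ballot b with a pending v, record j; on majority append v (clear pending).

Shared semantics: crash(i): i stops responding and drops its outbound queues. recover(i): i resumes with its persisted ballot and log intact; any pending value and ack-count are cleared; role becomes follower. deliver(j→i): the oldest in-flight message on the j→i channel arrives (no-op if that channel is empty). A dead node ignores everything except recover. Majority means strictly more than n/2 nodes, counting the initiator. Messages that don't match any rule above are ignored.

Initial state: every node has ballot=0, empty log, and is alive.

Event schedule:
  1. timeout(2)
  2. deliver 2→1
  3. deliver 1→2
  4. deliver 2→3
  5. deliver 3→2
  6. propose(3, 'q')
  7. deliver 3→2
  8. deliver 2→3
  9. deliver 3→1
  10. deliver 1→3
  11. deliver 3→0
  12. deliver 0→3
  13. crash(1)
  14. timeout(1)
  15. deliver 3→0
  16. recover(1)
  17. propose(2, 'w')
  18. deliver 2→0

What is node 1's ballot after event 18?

e1 timeout(2): 2[cand,b=6,-]
e2 deliver 2→1: 1[foll,b=6,-]
e3 deliver 1→2: ·
e4 deliver 2→3: 3[foll,b=6,-]
e5 deliver 3→2: 2[lead,b=6,-]
e6 propose(3,'q'): ·
e7 deliver 3→2: ·
e8 deliver 2→3: ·
e9 deliver 3→1: ·
e10 deliver 1→3: ·
e11 deliver 3→0: ·
e12 deliver 0→3: ·
e13 crash(1): 1[✗foll,b=6,-]
e14 timeout(1): ·
e15 deliver 3→0: ·
e16 recover(1): 1[foll,b=6,-]
e17 propose(2,'w'): ·
e18 deliver 2→0: 0[foll,b=6,-]

6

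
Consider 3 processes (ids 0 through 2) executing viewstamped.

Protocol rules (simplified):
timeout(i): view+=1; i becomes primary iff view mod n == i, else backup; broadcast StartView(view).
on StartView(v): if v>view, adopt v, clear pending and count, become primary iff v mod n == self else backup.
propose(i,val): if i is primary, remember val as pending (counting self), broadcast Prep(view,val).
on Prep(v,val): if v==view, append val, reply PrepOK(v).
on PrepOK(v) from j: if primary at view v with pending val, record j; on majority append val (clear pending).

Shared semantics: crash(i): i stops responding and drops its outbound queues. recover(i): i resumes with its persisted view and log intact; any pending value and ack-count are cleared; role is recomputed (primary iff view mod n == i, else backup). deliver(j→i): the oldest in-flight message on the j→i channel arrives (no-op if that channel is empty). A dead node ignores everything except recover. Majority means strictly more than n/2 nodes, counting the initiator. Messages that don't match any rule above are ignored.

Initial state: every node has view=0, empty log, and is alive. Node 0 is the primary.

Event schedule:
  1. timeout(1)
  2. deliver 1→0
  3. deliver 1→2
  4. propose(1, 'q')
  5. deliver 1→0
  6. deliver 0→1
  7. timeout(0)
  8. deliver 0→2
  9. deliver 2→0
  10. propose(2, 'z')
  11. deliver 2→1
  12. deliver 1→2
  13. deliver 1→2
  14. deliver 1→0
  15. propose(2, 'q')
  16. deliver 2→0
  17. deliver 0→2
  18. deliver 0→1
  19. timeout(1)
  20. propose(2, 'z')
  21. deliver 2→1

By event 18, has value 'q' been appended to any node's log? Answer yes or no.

yes

step 1 timeout(1): 1={prim,v=1,log=-}
step 2 deliver 1→0: 0={back,v=1,log=-}
step 3 deliver 1→2: 2={back,v=1,log=-}
step 4 propose(1,'q'): —
step 5 deliver 1→0: 0={back,v=1,log=q}
step 6 deliver 0→1: 1={prim,v=1,log=q}
step 7 timeout(0): 0={back,v=2,log=q}
step 8 deliver 0→2: 2={prim,v=2,log=-}
step 9 deliver 2→0: —
step 10 propose(2,'z'): —
step 11 deliver 2→1: —
step 12 deliver 1→2: —
step 13 deliver 1→2: —
step 14 deliver 1→0: —
step 15 propose(2,'q'): —
step 16 deliver 2→0: 0={back,v=2,log=q,z}
step 17 deliver 0→2: 2={prim,v=2,log=q}
step 18 deliver 0→1: 1={back,v=2,log=q}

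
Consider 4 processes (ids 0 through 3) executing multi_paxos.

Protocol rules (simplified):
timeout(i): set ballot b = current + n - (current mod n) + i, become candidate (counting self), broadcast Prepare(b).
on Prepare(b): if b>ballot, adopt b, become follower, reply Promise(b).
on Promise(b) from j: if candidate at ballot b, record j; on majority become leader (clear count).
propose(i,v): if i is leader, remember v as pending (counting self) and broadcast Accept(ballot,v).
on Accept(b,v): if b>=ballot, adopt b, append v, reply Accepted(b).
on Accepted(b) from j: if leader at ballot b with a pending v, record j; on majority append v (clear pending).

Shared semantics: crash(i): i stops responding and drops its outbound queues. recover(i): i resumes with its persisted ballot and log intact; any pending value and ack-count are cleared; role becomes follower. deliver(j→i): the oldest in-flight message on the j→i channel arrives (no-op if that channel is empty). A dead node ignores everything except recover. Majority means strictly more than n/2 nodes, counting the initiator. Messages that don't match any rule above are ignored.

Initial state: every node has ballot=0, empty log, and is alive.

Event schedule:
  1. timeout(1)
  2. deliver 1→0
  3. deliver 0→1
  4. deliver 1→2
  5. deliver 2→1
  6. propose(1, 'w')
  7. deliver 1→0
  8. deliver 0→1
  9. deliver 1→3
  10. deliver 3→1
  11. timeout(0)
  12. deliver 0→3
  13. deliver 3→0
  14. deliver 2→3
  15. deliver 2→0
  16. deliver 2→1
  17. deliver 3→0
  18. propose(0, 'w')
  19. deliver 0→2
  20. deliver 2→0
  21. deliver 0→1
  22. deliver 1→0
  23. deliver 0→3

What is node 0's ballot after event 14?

step 1 timeout(1): 1={cand,b=5,log=-}
step 2 deliver 1→0: 0={foll,b=5,log=-}
step 3 deliver 0→1: —
step 4 deliver 1→2: 2={foll,b=5,log=-}
step 5 deliver 2→1: 1={lead,b=5,log=-}
step 6 propose(1,'w'): —
step 7 deliver 1→0: 0={foll,b=5,log=w}
step 8 deliver 0→1: —
step 9 deliver 1→3: 3={foll,b=5,log=-}
step 10 deliver 3→1: —
step 11 timeout(0): 0={cand,b=8,log=w}
step 12 deliver 0→3: 3={foll,b=8,log=-}
step 13 deliver 3→0: —
step 14 deliver 2→3: —

8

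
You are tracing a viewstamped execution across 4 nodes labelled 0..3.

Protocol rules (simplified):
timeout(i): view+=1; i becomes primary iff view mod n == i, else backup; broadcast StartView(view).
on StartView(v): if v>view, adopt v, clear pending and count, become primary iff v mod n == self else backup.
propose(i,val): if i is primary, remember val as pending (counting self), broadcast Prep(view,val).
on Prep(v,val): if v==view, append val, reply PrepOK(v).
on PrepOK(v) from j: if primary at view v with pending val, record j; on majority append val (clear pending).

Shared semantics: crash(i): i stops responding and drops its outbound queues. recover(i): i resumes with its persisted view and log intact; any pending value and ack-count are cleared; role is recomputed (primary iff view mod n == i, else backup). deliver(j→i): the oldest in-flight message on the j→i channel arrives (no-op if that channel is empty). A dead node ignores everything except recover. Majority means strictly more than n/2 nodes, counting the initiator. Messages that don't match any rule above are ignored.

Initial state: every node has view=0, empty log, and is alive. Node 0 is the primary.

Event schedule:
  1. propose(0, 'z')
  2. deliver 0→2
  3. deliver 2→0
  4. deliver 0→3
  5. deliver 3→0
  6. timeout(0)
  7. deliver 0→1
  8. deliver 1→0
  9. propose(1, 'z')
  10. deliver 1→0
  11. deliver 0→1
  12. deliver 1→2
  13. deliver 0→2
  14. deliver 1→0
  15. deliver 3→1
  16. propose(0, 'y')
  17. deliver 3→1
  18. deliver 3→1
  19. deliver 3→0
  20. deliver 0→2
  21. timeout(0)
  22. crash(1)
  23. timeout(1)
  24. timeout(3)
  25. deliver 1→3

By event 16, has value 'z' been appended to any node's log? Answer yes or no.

[1] propose(0,'z') → ∅
[2] deliver 0→2 → N2(back v0 [z])
[3] deliver 2→0 → ∅
[4] deliver 0→3 → N3(back v0 [z])
[5] deliver 3→0 → N0(prim v0 [z])
[6] timeout(0) → N0(back v1 [z])
[7] deliver 0→1 → N1(back v0 [z])
[8] deliver 1→0 → ∅
[9] propose(1,'z') → ∅
[10] deliver 1→0 → ∅
[11] deliver 0→1 → N1(prim v1 [z])
[12] deliver 1→2 → ∅
[13] deliver 0→2 → N2(back v1 [z])
[14] deliver 1→0 → ∅
[15] deliver 3→1 → ∅
[16] propose(0,'y') → ∅

yes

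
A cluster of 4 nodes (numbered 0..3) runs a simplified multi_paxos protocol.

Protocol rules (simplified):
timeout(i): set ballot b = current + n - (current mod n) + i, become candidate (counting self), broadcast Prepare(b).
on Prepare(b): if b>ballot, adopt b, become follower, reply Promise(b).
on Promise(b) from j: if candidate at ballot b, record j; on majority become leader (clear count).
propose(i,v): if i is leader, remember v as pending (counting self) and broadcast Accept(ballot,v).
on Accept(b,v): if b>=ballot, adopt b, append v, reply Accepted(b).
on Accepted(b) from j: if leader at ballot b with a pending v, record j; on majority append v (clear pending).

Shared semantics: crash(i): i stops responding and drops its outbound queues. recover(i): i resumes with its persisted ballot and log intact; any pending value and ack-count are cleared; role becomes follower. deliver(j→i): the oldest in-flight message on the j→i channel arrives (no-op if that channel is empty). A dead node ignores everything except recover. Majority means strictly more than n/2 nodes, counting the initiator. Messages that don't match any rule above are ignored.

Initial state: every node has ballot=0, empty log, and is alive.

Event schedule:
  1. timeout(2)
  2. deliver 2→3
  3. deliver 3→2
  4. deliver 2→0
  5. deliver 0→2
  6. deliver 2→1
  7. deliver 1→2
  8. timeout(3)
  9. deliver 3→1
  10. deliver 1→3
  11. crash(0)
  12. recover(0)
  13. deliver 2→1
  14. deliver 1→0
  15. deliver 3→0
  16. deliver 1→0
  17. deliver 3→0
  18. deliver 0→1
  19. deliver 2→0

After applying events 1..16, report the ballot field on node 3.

11

1. timeout(2):  <2:cand b6 ->
2. deliver 2→3:  <3:foll b6 ->
3. deliver 3→2:  nop
4. deliver 2→0:  <0:foll b6 ->
5. deliver 0→2:  <2:lead b6 ->
6. deliver 2→1:  <1:foll b6 ->
7. deliver 1→2:  nop
8. timeout(3):  <3:cand b11 ->
9. deliver 3→1:  <1:foll b11 ->
10. deliver 1→3:  nop
11. crash(0):  <0:✗foll b6 ->
12. recover(0):  <0:foll b6 ->
13. deliver 2→1:  nop
14. deliver 1→0:  nop
15. deliver 3→0:  <0:foll b11 ->
16. deliver 1→0:  nop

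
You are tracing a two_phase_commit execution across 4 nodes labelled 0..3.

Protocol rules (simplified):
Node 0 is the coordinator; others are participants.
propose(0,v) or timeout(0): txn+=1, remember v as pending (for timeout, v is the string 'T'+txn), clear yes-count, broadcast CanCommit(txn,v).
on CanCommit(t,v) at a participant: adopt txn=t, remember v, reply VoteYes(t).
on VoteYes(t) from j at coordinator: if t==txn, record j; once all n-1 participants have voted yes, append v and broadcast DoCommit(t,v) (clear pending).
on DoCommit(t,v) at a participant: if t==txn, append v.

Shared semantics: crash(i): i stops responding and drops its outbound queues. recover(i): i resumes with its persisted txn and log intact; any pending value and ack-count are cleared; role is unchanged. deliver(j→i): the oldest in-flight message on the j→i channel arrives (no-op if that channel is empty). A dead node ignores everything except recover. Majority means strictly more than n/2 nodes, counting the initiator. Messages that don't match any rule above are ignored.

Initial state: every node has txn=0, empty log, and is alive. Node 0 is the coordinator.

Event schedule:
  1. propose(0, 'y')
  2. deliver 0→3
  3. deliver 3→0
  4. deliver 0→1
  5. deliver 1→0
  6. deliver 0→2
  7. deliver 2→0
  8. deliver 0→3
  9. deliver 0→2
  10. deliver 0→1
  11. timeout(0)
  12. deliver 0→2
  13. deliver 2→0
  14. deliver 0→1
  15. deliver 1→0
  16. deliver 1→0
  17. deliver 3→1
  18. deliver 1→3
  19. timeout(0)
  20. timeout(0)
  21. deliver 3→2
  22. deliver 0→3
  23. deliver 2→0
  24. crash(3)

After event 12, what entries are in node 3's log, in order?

1. propose(0,'y'):  <0:coor t1 ->
2. deliver 0→3:  <3:part t1 ->
3. deliver 3→0:  nop
4. deliver 0→1:  <1:part t1 ->
5. deliver 1→0:  nop
6. deliver 0→2:  <2:part t1 ->
7. deliver 2→0:  <0:coor t1 y>
8. deliver 0→3:  <3:part t1 y>
9. deliver 0→2:  <2:part t1 y>
10. deliver 0→1:  <1:part t1 y>
11. timeout(0):  <0:coor t2 y>
12. deliver 0→2:  <2:part t2 y>

y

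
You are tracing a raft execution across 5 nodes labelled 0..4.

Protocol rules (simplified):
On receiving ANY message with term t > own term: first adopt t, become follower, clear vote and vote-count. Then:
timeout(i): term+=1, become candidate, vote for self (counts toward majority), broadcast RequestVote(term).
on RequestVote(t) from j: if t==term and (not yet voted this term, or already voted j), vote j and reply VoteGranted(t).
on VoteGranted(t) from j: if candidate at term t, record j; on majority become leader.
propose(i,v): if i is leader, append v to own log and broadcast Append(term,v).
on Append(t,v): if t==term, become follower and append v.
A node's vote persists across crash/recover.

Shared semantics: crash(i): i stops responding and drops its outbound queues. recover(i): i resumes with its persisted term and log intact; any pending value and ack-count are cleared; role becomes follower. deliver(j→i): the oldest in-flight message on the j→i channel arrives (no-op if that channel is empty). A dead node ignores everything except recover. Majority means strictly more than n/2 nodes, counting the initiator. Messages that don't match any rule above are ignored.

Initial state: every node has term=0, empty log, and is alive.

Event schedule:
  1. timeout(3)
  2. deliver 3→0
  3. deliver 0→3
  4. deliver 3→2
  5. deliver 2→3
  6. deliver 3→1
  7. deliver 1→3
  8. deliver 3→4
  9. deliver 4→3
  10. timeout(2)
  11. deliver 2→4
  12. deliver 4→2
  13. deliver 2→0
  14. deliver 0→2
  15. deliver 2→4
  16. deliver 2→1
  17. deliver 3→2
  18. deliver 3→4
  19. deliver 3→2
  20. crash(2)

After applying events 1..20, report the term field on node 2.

2

e1 timeout(3): 3[cand,t=1,-]
e2 deliver 3→0: 0[foll,t=1,-]
e3 deliver 0→3: ·
e4 deliver 3→2: 2[foll,t=1,-]
e5 deliver 2→3: 3[lead,t=1,-]
e6 deliver 3→1: 1[foll,t=1,-]
e7 deliver 1→3: ·
e8 deliver 3→4: 4[foll,t=1,-]
e9 deliver 4→3: ·
e10 timeout(2): 2[cand,t=2,-]
e11 deliver 2→4: 4[foll,t=2,-]
e12 deliver 4→2: ·
e13 deliver 2→0: 0[foll,t=2,-]
e14 deliver 0→2: 2[lead,t=2,-]
e15 deliver 2→4: ·
e16 deliver 2→1: 1[foll,t=2,-]
e17 deliver 3→2: ·
e18 deliver 3→4: ·
e19 deliver 3→2: ·
e20 crash(2): 2[✗lead,t=2,-]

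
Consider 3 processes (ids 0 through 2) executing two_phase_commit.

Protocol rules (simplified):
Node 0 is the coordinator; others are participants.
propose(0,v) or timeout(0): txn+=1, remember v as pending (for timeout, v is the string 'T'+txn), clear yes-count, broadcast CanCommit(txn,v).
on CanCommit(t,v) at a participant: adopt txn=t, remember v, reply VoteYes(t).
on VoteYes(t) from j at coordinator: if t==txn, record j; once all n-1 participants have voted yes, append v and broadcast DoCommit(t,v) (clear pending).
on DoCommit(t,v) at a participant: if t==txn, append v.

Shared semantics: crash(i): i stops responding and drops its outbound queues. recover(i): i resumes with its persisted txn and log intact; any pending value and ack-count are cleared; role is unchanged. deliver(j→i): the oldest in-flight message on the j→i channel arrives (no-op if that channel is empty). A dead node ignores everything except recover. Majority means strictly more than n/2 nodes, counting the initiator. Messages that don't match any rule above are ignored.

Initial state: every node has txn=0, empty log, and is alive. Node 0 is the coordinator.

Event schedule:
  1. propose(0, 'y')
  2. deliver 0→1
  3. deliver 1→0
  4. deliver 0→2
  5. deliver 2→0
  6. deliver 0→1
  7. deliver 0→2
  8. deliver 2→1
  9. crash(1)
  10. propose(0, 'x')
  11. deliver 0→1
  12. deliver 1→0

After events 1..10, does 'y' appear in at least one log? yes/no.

1. propose(0,'y'):  <0:coor t1 ->
2. deliver 0→1:  <1:part t1 ->
3. deliver 1→0:  nop
4. deliver 0→2:  <2:part t1 ->
5. deliver 2→0:  <0:coor t1 y>
6. deliver 0→1:  <1:part t1 y>
7. deliver 0→2:  <2:part t1 y>
8. deliver 2→1:  nop
9. crash(1):  <1:✗part t1 y>
10. propose(0,'x'):  <0:coor t2 y>

yes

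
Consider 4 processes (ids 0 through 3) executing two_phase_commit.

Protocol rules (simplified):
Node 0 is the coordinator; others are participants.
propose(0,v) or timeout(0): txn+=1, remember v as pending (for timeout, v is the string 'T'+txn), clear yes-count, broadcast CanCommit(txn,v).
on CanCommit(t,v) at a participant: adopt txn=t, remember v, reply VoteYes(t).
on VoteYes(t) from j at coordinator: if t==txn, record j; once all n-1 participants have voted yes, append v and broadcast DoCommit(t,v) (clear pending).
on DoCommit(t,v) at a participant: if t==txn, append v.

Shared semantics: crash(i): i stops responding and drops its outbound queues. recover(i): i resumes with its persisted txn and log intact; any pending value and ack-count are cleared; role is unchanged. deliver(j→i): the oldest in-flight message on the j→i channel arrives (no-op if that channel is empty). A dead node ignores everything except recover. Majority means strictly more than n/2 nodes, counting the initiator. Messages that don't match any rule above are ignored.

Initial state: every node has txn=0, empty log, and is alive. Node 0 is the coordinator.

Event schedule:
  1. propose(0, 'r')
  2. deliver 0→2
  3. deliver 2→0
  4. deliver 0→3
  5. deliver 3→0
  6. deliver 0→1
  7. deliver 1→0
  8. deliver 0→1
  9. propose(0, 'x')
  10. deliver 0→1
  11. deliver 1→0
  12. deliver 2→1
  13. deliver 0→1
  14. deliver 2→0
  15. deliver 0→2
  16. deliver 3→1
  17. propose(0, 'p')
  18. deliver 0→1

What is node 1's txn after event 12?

2

after 1 — propose(0,'r'): n0:coor/t1/[-]
after 2 — deliver 0→2: n2:part/t1/[-]
after 3 — deliver 2→0: ·
after 4 — deliver 0→3: n3:part/t1/[-]
after 5 — deliver 3→0: ·
after 6 — deliver 0→1: n1:part/t1/[-]
after 7 — deliver 1→0: n0:coor/t1/[r]
after 8 — deliver 0→1: n1:part/t1/[r]
after 9 — propose(0,'x'): n0:coor/t2/[r]
after 10 — deliver 0→1: n1:part/t2/[r]
after 11 — deliver 1→0: ·
after 12 — deliver 2→1: ·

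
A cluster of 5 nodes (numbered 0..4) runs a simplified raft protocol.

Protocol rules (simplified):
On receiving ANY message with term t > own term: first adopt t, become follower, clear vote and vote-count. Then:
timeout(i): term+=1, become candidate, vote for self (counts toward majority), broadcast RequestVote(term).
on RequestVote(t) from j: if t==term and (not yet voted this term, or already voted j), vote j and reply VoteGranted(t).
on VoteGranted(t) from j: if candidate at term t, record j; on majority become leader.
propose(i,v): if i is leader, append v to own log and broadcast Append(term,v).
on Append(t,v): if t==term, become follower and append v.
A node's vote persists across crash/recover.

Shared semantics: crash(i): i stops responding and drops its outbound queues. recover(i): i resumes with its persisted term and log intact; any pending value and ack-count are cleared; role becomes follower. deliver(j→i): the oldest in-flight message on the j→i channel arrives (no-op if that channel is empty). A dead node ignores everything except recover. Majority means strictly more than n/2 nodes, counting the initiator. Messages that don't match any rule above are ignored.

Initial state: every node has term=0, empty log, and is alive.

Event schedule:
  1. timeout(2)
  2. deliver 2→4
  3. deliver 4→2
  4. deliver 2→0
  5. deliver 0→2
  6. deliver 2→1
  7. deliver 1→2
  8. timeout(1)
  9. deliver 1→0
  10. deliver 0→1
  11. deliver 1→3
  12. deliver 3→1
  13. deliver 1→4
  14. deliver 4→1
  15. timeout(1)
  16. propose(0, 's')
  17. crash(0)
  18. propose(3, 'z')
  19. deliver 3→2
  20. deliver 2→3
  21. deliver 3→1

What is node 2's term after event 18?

1

after 1 — timeout(2): n2:cand/t1/[-]
after 2 — deliver 2→4: n4:foll/t1/[-]
after 3 — deliver 4→2: ·
after 4 — deliver 2→0: n0:foll/t1/[-]
after 5 — deliver 0→2: n2:lead/t1/[-]
after 6 — deliver 2→1: n1:foll/t1/[-]
after 7 — deliver 1→2: ·
after 8 — timeout(1): n1:cand/t2/[-]
after 9 — deliver 1→0: n0:foll/t2/[-]
after 10 — deliver 0→1: ·
after 11 — deliver 1→3: n3:foll/t2/[-]
after 12 — deliver 3→1: n1:lead/t2/[-]
after 13 — deliver 1→4: n4:foll/t2/[-]
after 14 — deliver 4→1: ·
after 15 — timeout(1): n1:cand/t3/[-]
after 16 — propose(0,'s'): ·
after 17 — crash(0): n0:✗foll/t2/[-]
after 18 — propose(3,'z'): ·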